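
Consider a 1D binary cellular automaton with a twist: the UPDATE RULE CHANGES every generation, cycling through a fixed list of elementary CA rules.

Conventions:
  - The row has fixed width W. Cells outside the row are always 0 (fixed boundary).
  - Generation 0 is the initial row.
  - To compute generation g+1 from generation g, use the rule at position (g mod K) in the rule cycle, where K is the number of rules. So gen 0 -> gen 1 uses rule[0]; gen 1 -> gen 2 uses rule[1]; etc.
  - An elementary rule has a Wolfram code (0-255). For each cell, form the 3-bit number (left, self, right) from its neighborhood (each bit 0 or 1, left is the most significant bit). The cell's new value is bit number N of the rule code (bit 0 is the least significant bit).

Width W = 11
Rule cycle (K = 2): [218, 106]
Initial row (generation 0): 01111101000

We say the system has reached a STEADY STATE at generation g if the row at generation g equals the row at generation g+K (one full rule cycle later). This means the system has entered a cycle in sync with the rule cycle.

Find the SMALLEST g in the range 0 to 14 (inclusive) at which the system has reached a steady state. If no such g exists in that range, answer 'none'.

Gen 0: 01111101000
Gen 1 (rule 218): 11111100100
Gen 2 (rule 106): 10000101000
Gen 3 (rule 218): 01001000100
Gen 4 (rule 106): 10010001000
Gen 5 (rule 218): 01101010100
Gen 6 (rule 106): 11110101000
Gen 7 (rule 218): 11110000100
Gen 8 (rule 106): 10010001000
Gen 9 (rule 218): 01101010100
Gen 10 (rule 106): 11110101000
Gen 11 (rule 218): 11110000100
Gen 12 (rule 106): 10010001000
Gen 13 (rule 218): 01101010100
Gen 14 (rule 106): 11110101000
Gen 15 (rule 218): 11110000100
Gen 16 (rule 106): 10010001000

Answer: none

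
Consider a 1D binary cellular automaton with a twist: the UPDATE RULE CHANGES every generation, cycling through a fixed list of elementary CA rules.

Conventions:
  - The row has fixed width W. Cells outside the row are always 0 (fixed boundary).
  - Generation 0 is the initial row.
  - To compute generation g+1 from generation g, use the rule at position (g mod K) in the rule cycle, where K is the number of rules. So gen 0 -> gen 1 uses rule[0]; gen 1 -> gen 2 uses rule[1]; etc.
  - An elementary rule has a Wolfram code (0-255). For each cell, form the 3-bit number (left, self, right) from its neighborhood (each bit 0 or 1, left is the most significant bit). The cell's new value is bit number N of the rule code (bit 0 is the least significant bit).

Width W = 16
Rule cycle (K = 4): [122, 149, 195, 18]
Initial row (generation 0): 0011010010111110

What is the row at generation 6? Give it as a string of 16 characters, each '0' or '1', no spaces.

Gen 0: 0011010010111110
Gen 1 (rule 122): 0111101101100011
Gen 2 (rule 149): 0011000000011000
Gen 3 (rule 195): 1101011111101011
Gen 4 (rule 18): 0000000000000000
Gen 5 (rule 122): 0000000000000000
Gen 6 (rule 149): 1111111111111111

Answer: 1111111111111111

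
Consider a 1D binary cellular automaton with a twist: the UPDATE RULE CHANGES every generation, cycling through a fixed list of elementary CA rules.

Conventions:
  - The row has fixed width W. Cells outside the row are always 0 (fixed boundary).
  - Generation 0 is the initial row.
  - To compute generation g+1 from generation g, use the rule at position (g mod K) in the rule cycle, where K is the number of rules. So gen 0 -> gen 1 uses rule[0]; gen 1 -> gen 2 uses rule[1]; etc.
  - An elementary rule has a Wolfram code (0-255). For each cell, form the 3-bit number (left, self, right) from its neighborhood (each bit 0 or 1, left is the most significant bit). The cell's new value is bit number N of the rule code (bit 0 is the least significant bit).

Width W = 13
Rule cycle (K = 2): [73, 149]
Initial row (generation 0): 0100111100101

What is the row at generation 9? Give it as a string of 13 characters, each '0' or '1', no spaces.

Gen 0: 0100111100101
Gen 1 (rule 73): 0000100100000
Gen 2 (rule 149): 1110110111111
Gen 3 (rule 73): 1010110100001
Gen 4 (rule 149): 1010000111101
Gen 5 (rule 73): 0000110100100
Gen 6 (rule 149): 1110000110111
Gen 7 (rule 73): 1010110110101
Gen 8 (rule 149): 1010000000101
Gen 9 (rule 73): 0000111110000

Answer: 0000111110000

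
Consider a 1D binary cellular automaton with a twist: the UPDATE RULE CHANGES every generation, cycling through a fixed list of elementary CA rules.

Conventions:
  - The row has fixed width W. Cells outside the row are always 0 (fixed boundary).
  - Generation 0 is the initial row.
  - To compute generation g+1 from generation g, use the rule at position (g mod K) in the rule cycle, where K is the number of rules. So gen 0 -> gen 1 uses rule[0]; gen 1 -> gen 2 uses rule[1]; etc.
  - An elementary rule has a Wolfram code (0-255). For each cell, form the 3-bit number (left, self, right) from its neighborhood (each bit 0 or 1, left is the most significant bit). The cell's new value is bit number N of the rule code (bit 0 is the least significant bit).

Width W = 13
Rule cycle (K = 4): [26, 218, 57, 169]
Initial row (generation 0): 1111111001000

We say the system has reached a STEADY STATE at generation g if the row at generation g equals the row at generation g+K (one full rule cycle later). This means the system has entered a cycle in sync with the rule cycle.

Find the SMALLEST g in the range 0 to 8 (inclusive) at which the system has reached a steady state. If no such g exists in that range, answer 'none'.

Answer: none

Derivation:
Gen 0: 1111111001000
Gen 1 (rule 26): 1000000110100
Gen 2 (rule 218): 0100001110010
Gen 3 (rule 57): 0011101001001
Gen 4 (rule 169): 1011010000000
Gen 5 (rule 26): 0010001000000
Gen 6 (rule 218): 0101010100000
Gen 7 (rule 57): 0010101011111
Gen 8 (rule 169): 1001010111110
Gen 9 (rule 26): 0110000100001
Gen 10 (rule 218): 1111001010010
Gen 11 (rule 57): 1000100101001
Gen 12 (rule 169): 0010000010000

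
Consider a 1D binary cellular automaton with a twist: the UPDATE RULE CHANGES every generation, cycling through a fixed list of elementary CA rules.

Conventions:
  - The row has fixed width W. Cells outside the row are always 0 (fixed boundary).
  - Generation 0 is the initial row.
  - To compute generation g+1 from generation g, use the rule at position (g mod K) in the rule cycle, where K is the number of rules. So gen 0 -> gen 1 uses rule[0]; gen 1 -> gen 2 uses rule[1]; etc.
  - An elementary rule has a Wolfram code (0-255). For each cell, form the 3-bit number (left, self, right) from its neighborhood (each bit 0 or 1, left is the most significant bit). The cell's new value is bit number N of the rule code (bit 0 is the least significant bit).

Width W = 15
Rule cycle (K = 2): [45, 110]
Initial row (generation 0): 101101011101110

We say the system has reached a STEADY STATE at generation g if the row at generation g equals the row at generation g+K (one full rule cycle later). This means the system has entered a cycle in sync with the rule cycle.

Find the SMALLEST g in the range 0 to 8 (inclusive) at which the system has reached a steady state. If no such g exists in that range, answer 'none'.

Gen 0: 101101011101110
Gen 1 (rule 45): 111011110011000
Gen 2 (rule 110): 101110010111000
Gen 3 (rule 45): 111000011100011
Gen 4 (rule 110): 101000110100111
Gen 5 (rule 45): 111010101100100
Gen 6 (rule 110): 101111111101100
Gen 7 (rule 45): 111000000011001
Gen 8 (rule 110): 101000000111011
Gen 9 (rule 45): 111011110100110
Gen 10 (rule 110): 101110011101110

Answer: none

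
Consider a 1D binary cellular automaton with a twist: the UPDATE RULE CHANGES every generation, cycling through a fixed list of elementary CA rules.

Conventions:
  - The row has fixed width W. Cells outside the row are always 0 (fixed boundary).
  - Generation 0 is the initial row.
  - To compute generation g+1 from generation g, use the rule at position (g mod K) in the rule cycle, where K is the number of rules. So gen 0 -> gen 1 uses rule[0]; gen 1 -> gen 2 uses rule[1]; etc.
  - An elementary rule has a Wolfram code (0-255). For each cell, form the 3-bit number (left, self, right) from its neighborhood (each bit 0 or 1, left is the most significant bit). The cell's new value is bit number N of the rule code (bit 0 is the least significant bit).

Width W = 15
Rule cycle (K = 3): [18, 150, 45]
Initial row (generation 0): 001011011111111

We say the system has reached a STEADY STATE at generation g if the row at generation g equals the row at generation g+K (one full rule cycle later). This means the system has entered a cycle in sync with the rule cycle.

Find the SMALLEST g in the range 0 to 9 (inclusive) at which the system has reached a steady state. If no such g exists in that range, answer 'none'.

Gen 0: 001011011111111
Gen 1 (rule 18): 010000000000000
Gen 2 (rule 150): 111000000000000
Gen 3 (rule 45): 100011111111111
Gen 4 (rule 18): 010100000000000
Gen 5 (rule 150): 110110000000000
Gen 6 (rule 45): 101100111111111
Gen 7 (rule 18): 000011000000000
Gen 8 (rule 150): 000100100000000
Gen 9 (rule 45): 110100101111111
Gen 10 (rule 18): 000011000000000
Gen 11 (rule 150): 000100100000000
Gen 12 (rule 45): 110100101111111

Answer: 7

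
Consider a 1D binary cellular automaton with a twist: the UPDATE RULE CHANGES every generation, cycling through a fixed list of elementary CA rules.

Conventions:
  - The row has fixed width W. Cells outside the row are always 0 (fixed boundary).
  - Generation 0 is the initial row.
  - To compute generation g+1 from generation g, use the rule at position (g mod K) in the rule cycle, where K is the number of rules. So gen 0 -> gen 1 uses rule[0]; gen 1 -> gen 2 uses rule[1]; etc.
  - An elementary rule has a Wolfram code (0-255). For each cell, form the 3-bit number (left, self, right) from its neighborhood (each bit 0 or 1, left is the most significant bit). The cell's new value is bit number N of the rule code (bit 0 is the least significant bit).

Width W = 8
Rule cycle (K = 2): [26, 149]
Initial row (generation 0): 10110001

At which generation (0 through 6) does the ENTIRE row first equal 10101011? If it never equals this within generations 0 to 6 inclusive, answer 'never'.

Answer: 2

Derivation:
Gen 0: 10110001
Gen 1 (rule 26): 00101010
Gen 2 (rule 149): 10101011
Gen 3 (rule 26): 00000010
Gen 4 (rule 149): 11111011
Gen 5 (rule 26): 10000010
Gen 6 (rule 149): 11111011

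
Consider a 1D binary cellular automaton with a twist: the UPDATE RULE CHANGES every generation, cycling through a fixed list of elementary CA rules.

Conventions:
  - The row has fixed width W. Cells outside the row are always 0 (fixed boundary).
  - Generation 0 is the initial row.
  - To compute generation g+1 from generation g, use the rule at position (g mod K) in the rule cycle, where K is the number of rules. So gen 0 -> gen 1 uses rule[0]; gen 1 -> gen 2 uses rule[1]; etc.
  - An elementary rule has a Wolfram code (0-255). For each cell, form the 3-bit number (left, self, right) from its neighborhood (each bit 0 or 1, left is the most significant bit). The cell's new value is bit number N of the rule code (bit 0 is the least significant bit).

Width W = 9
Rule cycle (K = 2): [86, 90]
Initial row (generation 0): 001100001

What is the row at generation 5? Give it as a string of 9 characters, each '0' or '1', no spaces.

Answer: 100110111

Derivation:
Gen 0: 001100001
Gen 1 (rule 86): 010110011
Gen 2 (rule 90): 100111111
Gen 3 (rule 86): 111000001
Gen 4 (rule 90): 101100010
Gen 5 (rule 86): 100110111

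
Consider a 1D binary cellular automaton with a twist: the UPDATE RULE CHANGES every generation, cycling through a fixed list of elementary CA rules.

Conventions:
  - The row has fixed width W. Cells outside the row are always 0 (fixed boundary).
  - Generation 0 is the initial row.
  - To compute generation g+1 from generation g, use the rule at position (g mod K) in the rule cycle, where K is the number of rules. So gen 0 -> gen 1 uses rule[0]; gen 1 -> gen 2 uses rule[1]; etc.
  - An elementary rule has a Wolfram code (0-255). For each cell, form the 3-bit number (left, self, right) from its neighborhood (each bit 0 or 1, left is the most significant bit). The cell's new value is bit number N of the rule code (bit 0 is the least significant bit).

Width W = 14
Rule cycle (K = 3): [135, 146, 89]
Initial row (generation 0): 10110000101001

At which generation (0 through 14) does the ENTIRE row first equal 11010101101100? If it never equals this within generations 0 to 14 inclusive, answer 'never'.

Answer: never

Derivation:
Gen 0: 10110000101001
Gen 1 (rule 135): 10000111101011
Gen 2 (rule 146): 01001011000000
Gen 3 (rule 89): 00100011111111
Gen 4 (rule 135): 11101101111110
Gen 5 (rule 146): 01000000111101
Gen 6 (rule 89): 00111110100100
Gen 7 (rule 135): 11011100101101
Gen 8 (rule 146): 00001011000000
Gen 9 (rule 89): 11100011111111
Gen 10 (rule 135): 01001101111110
Gen 11 (rule 146): 10110000111101
Gen 12 (rule 89): 00111110100100
Gen 13 (rule 135): 11011100101101
Gen 14 (rule 146): 00001011000000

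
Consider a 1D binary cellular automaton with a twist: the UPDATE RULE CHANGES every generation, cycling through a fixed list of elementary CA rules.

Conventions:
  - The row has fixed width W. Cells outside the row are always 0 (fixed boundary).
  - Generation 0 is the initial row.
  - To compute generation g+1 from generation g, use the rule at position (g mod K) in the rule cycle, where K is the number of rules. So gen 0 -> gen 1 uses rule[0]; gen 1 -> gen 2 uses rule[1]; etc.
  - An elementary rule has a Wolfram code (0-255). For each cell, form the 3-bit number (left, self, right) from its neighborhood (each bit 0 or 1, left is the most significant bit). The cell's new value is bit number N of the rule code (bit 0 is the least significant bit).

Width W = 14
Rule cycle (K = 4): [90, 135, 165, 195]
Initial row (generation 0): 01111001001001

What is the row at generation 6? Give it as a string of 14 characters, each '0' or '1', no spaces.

Answer: 10011111001111

Derivation:
Gen 0: 01111001001001
Gen 1 (rule 90): 11001110110110
Gen 2 (rule 135): 00010100000000
Gen 3 (rule 165): 11011101111111
Gen 4 (rule 195): 01001100111111
Gen 5 (rule 90): 10111111100001
Gen 6 (rule 135): 10011111001111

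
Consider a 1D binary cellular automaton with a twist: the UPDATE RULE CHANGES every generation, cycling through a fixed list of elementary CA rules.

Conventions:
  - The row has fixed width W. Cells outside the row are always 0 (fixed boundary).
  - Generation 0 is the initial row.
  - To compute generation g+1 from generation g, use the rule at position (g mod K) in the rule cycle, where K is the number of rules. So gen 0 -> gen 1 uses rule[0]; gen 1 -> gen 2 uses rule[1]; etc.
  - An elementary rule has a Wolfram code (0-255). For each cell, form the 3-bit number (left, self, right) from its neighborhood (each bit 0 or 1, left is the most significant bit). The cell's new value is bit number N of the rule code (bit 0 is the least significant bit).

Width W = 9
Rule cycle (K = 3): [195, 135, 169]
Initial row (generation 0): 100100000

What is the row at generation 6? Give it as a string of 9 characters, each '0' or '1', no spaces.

Gen 0: 100100000
Gen 1 (rule 195): 001001111
Gen 2 (rule 135): 111010110
Gen 3 (rule 169): 110101100
Gen 4 (rule 195): 010000101
Gen 5 (rule 135): 110111101
Gen 6 (rule 169): 101111010

Answer: 101111010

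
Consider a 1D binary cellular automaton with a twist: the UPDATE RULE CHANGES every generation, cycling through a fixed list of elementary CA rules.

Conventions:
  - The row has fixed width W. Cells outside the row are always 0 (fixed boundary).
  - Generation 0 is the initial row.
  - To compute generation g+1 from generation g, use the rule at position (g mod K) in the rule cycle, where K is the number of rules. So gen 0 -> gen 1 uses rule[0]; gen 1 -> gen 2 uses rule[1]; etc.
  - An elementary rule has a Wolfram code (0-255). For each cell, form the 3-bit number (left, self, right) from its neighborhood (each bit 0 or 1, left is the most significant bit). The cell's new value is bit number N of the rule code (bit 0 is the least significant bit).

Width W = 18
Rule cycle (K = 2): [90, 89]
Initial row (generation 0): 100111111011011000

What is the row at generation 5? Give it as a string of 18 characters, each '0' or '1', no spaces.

Gen 0: 100111111011011000
Gen 1 (rule 90): 011100001011011100
Gen 2 (rule 89): 010111100011010111
Gen 3 (rule 90): 100100110111000101
Gen 4 (rule 89): 010010110101110000
Gen 5 (rule 90): 101100110001011000

Answer: 101100110001011000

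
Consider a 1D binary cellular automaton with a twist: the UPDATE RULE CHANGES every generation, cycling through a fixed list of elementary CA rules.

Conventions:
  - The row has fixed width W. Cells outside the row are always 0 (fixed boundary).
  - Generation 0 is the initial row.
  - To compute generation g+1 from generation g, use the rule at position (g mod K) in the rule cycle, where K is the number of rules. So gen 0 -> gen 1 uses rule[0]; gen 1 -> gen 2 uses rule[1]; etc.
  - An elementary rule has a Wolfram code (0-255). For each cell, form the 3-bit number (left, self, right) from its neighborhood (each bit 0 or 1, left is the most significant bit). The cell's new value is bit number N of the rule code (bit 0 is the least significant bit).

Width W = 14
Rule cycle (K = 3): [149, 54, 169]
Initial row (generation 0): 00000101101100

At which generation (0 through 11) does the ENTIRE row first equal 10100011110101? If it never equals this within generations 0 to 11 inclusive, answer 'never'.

Gen 0: 00000101101100
Gen 1 (rule 149): 11110100000011
Gen 2 (rule 54): 00001110000100
Gen 3 (rule 169): 11101100110001
Gen 4 (rule 149): 01000010001101
Gen 5 (rule 54): 11100111010011
Gen 6 (rule 169): 11000110100010
Gen 7 (rule 149): 00110000111011
Gen 8 (rule 54): 01001001000100
Gen 9 (rule 169): 00000000010001
Gen 10 (rule 149): 11111111011101
Gen 11 (rule 54): 00000000100011

Answer: never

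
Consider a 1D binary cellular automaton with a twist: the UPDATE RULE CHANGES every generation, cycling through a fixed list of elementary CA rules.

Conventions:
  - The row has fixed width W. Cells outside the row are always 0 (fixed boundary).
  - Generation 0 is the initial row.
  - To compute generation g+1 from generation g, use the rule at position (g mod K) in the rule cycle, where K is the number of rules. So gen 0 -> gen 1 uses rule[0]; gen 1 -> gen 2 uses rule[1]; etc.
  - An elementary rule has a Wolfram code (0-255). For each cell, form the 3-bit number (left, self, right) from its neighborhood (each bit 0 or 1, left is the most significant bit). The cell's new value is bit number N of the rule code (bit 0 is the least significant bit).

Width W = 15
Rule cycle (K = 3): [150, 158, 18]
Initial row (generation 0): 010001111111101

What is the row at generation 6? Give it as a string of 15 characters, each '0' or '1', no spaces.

Gen 0: 010001111111101
Gen 1 (rule 150): 111010111111001
Gen 2 (rule 158): 110010111110111
Gen 3 (rule 18): 001100000000000
Gen 4 (rule 150): 010010000000000
Gen 5 (rule 158): 111111000000000
Gen 6 (rule 18): 000000100000000

Answer: 000000100000000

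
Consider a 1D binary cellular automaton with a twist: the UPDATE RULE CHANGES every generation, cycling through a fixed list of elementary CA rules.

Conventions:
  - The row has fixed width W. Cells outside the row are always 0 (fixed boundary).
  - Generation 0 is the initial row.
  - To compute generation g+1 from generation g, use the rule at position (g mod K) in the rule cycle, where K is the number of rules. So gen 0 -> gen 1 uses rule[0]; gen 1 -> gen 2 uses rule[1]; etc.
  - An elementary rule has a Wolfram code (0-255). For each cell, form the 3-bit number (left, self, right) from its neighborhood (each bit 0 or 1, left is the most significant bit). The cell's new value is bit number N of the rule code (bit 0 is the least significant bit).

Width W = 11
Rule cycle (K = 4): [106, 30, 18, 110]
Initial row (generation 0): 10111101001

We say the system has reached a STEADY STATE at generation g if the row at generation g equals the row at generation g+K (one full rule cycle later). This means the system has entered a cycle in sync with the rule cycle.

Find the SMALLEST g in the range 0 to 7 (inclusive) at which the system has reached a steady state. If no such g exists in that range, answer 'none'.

Answer: 3

Derivation:
Gen 0: 10111101001
Gen 1 (rule 106): 01100110010
Gen 2 (rule 30): 11011101111
Gen 3 (rule 18): 00000000000
Gen 4 (rule 110): 00000000000
Gen 5 (rule 106): 00000000000
Gen 6 (rule 30): 00000000000
Gen 7 (rule 18): 00000000000
Gen 8 (rule 110): 00000000000
Gen 9 (rule 106): 00000000000
Gen 10 (rule 30): 00000000000
Gen 11 (rule 18): 00000000000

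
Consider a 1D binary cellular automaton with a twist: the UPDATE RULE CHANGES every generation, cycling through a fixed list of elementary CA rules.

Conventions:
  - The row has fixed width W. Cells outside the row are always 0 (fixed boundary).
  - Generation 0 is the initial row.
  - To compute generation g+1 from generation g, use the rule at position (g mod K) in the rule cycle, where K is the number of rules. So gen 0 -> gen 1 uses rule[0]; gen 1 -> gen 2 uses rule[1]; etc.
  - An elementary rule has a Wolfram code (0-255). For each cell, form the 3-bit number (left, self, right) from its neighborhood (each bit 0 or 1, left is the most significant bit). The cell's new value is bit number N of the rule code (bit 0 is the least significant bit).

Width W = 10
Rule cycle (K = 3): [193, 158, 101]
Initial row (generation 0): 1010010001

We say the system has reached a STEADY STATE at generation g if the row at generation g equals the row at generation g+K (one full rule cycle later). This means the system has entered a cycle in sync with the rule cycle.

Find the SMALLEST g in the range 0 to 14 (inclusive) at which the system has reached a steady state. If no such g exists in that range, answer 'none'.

Gen 0: 1010010001
Gen 1 (rule 193): 0000000100
Gen 2 (rule 158): 0000001110
Gen 3 (rule 101): 1111100010
Gen 4 (rule 193): 0111101000
Gen 5 (rule 158): 1111001100
Gen 6 (rule 101): 0001000101
Gen 7 (rule 193): 1100010000
Gen 8 (rule 158): 1010111000
Gen 9 (rule 101): 1111001011
Gen 10 (rule 193): 0111000001
Gen 11 (rule 158): 1110100011
Gen 12 (rule 101): 0011101001
Gen 13 (rule 193): 1001100000
Gen 14 (rule 158): 1111010000
Gen 15 (rule 101): 0001110111
Gen 16 (rule 193): 1100110011
Gen 17 (rule 158): 1011101110

Answer: none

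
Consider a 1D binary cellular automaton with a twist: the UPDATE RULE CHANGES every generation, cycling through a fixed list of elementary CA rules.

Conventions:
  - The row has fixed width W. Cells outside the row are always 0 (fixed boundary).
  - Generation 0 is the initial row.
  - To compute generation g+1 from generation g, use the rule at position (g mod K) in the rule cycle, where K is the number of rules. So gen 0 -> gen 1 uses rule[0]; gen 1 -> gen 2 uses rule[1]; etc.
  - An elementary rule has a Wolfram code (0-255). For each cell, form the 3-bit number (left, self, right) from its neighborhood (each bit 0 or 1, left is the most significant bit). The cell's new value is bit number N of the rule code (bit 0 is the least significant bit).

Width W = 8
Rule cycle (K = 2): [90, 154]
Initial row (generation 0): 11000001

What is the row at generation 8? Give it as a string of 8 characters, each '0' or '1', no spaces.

Gen 0: 11000001
Gen 1 (rule 90): 11100010
Gen 2 (rule 154): 11010101
Gen 3 (rule 90): 11000000
Gen 4 (rule 154): 10100000
Gen 5 (rule 90): 00010000
Gen 6 (rule 154): 00101000
Gen 7 (rule 90): 01000100
Gen 8 (rule 154): 10101010

Answer: 10101010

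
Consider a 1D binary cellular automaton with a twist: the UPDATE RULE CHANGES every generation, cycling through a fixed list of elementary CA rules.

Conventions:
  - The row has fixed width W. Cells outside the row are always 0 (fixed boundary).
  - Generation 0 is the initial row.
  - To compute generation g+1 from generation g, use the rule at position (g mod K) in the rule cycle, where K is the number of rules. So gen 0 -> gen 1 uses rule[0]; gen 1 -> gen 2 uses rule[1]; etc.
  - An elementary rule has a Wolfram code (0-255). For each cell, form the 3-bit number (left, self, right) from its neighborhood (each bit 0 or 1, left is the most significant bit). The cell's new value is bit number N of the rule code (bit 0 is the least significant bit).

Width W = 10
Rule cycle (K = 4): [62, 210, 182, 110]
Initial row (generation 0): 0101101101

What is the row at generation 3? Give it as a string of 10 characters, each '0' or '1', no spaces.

Answer: 1010111111

Derivation:
Gen 0: 0101101101
Gen 1 (rule 62): 1111011011
Gen 2 (rule 210): 0111001001
Gen 3 (rule 182): 1010111111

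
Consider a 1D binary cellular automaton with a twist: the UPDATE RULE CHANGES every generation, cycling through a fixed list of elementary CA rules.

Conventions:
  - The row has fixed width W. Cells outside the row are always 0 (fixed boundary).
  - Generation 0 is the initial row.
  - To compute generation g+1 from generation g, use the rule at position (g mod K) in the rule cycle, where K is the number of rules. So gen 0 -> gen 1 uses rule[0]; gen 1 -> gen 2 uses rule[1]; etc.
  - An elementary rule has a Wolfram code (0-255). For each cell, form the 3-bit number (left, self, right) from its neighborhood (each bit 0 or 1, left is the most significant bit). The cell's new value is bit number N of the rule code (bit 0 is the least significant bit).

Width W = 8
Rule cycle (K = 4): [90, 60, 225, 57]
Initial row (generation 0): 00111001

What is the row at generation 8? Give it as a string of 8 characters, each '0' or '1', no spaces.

Answer: 10010110

Derivation:
Gen 0: 00111001
Gen 1 (rule 90): 01101110
Gen 2 (rule 60): 01011001
Gen 3 (rule 225): 00101000
Gen 4 (rule 57): 10010111
Gen 5 (rule 90): 01100101
Gen 6 (rule 60): 01010111
Gen 7 (rule 225): 00101011
Gen 8 (rule 57): 10010110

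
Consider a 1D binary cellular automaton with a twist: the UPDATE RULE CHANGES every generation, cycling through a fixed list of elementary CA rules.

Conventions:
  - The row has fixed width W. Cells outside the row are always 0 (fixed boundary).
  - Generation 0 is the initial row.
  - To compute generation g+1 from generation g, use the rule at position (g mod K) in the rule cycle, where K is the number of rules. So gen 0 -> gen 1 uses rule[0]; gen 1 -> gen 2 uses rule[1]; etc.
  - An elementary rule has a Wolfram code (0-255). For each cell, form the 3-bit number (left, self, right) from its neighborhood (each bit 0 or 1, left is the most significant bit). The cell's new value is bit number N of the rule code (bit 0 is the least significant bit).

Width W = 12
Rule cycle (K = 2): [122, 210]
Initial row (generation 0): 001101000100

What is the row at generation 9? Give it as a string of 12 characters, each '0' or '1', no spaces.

Answer: 010111101101

Derivation:
Gen 0: 001101000100
Gen 1 (rule 122): 011110101010
Gen 2 (rule 210): 101110000001
Gen 3 (rule 122): 011011000010
Gen 4 (rule 210): 101001100101
Gen 5 (rule 122): 010111111010
Gen 6 (rule 210): 100011111001
Gen 7 (rule 122): 010110001110
Gen 8 (rule 210): 100011010111
Gen 9 (rule 122): 010111101101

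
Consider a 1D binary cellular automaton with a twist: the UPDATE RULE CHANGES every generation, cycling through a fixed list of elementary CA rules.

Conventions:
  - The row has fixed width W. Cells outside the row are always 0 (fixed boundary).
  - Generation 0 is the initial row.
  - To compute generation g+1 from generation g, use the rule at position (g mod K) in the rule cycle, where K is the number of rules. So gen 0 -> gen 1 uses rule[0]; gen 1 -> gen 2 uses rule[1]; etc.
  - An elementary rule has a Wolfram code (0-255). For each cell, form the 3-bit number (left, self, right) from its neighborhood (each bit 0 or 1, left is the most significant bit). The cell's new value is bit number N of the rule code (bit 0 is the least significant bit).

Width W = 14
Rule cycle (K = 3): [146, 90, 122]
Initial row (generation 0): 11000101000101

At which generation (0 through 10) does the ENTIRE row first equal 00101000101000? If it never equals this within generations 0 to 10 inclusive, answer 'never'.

Gen 0: 11000101000101
Gen 1 (rule 146): 00101000101000
Gen 2 (rule 90): 01000101000100
Gen 3 (rule 122): 10101010101010
Gen 4 (rule 146): 00000000000001
Gen 5 (rule 90): 00000000000010
Gen 6 (rule 122): 00000000000101
Gen 7 (rule 146): 00000000001000
Gen 8 (rule 90): 00000000010100
Gen 9 (rule 122): 00000000101010
Gen 10 (rule 146): 00000001000001

Answer: 1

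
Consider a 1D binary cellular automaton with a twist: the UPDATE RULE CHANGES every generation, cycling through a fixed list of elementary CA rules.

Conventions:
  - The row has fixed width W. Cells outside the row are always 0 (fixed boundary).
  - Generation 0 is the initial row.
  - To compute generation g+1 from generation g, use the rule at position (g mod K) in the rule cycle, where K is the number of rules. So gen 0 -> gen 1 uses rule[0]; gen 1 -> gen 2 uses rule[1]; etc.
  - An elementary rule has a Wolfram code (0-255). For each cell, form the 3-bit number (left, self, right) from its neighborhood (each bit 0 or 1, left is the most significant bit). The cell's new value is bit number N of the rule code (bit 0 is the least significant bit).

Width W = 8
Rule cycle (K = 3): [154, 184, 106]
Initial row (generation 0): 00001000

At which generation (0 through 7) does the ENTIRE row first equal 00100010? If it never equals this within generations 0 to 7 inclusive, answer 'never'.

Gen 0: 00001000
Gen 1 (rule 154): 00010100
Gen 2 (rule 184): 00001010
Gen 3 (rule 106): 00010100
Gen 4 (rule 154): 00100010
Gen 5 (rule 184): 00010001
Gen 6 (rule 106): 00100010
Gen 7 (rule 154): 01010101

Answer: 4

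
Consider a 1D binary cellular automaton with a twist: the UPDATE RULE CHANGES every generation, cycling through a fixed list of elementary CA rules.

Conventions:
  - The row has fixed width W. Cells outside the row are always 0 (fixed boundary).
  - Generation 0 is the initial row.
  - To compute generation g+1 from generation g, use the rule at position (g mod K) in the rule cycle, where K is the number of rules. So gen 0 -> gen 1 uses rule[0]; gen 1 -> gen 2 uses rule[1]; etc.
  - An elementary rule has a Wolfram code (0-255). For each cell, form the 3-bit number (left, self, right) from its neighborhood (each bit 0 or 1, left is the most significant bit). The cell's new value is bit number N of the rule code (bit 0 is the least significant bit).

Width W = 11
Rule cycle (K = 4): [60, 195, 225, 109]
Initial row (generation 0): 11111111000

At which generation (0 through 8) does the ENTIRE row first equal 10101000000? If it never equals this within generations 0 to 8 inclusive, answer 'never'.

Gen 0: 11111111000
Gen 1 (rule 60): 10000000100
Gen 2 (rule 195): 00111111001
Gen 3 (rule 225): 10011111000
Gen 4 (rule 109): 10010001011
Gen 5 (rule 60): 11011001110
Gen 6 (rule 195): 01001010110
Gen 7 (rule 225): 00000101010
Gen 8 (rule 109): 11110111110

Answer: never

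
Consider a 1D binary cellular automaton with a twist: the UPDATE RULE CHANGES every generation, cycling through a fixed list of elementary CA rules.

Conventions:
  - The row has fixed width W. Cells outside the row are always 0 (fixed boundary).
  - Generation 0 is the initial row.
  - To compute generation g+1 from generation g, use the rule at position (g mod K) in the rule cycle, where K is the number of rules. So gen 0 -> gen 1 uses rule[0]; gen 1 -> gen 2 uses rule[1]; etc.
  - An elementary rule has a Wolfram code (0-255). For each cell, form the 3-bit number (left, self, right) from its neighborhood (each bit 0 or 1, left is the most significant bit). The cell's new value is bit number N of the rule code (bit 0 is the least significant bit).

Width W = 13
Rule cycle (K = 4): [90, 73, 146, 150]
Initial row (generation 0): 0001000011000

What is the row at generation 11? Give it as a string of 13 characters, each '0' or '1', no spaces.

Answer: 0010000100000

Derivation:
Gen 0: 0001000011000
Gen 1 (rule 90): 0010100111100
Gen 2 (rule 73): 1000000100101
Gen 3 (rule 146): 0100001011000
Gen 4 (rule 150): 1110011000100
Gen 5 (rule 90): 1011111101010
Gen 6 (rule 73): 0010000100000
Gen 7 (rule 146): 0101001010000
Gen 8 (rule 150): 1101111011000
Gen 9 (rule 90): 1101001011100
Gen 10 (rule 73): 1100000010101
Gen 11 (rule 146): 0010000100000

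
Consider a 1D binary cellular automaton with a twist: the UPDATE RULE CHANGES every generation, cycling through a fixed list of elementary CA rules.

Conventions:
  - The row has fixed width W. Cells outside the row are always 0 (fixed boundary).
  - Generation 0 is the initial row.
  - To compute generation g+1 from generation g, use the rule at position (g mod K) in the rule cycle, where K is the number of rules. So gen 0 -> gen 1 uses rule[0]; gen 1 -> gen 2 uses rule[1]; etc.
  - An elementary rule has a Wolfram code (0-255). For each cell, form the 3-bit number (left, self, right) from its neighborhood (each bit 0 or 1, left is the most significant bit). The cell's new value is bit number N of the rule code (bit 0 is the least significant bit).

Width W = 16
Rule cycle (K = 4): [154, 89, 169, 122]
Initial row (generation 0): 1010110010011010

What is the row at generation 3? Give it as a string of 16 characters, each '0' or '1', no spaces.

Gen 0: 1010110010011010
Gen 1 (rule 154): 0000101101110001
Gen 2 (rule 89): 1110001101011100
Gen 3 (rule 169): 1100101010111001

Answer: 1100101010111001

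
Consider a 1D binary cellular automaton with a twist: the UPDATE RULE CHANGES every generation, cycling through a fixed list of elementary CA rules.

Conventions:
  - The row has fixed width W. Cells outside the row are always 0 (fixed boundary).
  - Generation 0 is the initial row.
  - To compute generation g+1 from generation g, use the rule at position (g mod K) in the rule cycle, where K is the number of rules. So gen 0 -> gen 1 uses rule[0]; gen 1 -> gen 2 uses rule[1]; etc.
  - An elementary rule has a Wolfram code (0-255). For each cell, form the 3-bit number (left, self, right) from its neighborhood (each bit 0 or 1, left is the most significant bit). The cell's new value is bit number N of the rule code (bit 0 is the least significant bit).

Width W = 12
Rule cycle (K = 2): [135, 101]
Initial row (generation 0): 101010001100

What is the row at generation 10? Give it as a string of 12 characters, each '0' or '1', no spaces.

Gen 0: 101010001100
Gen 1 (rule 135): 101010110001
Gen 2 (rule 101): 111111010101
Gen 3 (rule 135): 011110010101
Gen 4 (rule 101): 000010011111
Gen 5 (rule 135): 111110101110
Gen 6 (rule 101): 000011110010
Gen 7 (rule 135): 111101100110
Gen 8 (rule 101): 000110100010
Gen 9 (rule 135): 111000101110
Gen 10 (rule 101): 001010110010

Answer: 001010110010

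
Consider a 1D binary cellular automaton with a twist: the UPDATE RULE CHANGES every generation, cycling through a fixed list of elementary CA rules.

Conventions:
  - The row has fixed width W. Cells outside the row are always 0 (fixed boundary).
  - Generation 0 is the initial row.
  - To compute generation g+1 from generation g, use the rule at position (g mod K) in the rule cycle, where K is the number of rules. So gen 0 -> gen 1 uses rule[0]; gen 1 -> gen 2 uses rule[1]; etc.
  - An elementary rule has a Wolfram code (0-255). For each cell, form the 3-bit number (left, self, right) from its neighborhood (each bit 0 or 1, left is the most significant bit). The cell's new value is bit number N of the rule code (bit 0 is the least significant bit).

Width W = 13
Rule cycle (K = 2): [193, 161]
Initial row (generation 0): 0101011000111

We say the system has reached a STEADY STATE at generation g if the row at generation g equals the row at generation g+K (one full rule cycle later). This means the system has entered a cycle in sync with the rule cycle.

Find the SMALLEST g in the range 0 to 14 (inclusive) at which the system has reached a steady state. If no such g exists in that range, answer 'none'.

Answer: none

Derivation:
Gen 0: 0101011000111
Gen 1 (rule 193): 0000001010011
Gen 2 (rule 161): 1111100100000
Gen 3 (rule 193): 0111100001111
Gen 4 (rule 161): 0011001100110
Gen 5 (rule 193): 1001000100010
Gen 6 (rule 161): 0000010001000
Gen 7 (rule 193): 1111000100011
Gen 8 (rule 161): 0110010001000
Gen 9 (rule 193): 0010000100011
Gen 10 (rule 161): 1000110001000
Gen 11 (rule 193): 0010010100011
Gen 12 (rule 161): 1000001001000
Gen 13 (rule 193): 0011100000011
Gen 14 (rule 161): 1001001111000
Gen 15 (rule 193): 0000000111011
Gen 16 (rule 161): 1111110010100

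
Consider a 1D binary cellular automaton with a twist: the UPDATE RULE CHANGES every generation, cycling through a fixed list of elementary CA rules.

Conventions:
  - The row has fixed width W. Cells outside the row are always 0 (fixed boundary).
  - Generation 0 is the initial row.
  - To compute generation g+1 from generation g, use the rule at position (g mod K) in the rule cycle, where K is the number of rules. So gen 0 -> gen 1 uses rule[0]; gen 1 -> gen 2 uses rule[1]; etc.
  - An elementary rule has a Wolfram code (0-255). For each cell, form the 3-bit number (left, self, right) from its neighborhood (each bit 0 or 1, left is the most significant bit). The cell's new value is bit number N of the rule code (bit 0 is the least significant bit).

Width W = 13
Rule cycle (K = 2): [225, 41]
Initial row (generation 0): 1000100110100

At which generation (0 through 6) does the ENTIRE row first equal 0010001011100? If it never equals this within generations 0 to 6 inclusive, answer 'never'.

Gen 0: 1000100110100
Gen 1 (rule 225): 0010000011001
Gen 2 (rule 41): 1000111010000
Gen 3 (rule 225): 0010011100111
Gen 4 (rule 41): 1000010000100
Gen 5 (rule 225): 0011000110001
Gen 6 (rule 41): 1010010100100

Answer: never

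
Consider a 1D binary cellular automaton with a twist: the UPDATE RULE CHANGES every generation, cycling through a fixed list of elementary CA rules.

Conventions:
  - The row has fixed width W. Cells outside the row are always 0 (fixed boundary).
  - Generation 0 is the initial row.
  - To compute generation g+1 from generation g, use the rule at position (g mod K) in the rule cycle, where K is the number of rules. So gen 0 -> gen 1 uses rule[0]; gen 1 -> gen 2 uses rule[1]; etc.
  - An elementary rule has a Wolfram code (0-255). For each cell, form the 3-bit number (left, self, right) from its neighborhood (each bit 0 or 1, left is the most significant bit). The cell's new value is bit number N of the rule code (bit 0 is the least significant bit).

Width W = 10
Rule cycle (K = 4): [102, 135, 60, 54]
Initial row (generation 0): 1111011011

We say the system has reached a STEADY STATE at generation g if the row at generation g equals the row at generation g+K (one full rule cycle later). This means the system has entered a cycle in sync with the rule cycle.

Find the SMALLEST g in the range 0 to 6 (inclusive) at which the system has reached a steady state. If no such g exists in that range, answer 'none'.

Gen 0: 1111011011
Gen 1 (rule 102): 0001101101
Gen 2 (rule 135): 1110000001
Gen 3 (rule 60): 1001000001
Gen 4 (rule 54): 1111100011
Gen 5 (rule 102): 0000100101
Gen 6 (rule 135): 1111101101
Gen 7 (rule 60): 1000011011
Gen 8 (rule 54): 1100100100
Gen 9 (rule 102): 0101101100
Gen 10 (rule 135): 1100000001

Answer: none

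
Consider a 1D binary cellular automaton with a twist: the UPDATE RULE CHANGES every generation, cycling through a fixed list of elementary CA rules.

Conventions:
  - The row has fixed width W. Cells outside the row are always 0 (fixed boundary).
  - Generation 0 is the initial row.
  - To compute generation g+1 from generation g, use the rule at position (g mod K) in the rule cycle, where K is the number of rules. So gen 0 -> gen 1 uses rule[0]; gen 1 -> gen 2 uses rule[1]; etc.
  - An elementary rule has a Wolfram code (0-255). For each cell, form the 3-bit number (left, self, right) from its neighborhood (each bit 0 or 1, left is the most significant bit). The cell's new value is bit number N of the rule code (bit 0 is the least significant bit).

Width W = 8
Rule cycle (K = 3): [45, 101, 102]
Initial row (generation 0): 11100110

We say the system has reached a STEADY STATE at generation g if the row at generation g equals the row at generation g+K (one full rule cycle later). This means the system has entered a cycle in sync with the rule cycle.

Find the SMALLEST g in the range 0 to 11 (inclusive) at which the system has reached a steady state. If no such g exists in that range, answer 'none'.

Answer: none

Derivation:
Gen 0: 11100110
Gen 1 (rule 45): 10000100
Gen 2 (rule 101): 10110101
Gen 3 (rule 102): 11011111
Gen 4 (rule 45): 10110000
Gen 5 (rule 101): 11010111
Gen 6 (rule 102): 01111001
Gen 7 (rule 45): 01000001
Gen 8 (rule 101): 01011101
Gen 9 (rule 102): 11100111
Gen 10 (rule 45): 10000100
Gen 11 (rule 101): 10110101
Gen 12 (rule 102): 11011111
Gen 13 (rule 45): 10110000
Gen 14 (rule 101): 11010111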